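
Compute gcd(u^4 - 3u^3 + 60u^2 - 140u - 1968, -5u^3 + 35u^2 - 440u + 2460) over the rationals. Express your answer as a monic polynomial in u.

u^3 - 7u^2 + 88u - 492

By polynomial division,
  u^4 - 3u^3 + 60u^2 - 140u - 1968 = (-(1/5)u - 4/5)(-5u^3 + 35u^2 - 440u + 2460) + (0)
Last nonzero remainder: -5u^3 + 35u^2 - 440u + 2460. Dividing through by -5 gives the monic gcd u^3 - 7u^2 + 88u - 492.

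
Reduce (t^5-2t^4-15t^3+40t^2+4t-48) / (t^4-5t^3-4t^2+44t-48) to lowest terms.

By polynomial division,
  t^5-2t^4-15t^3+40t^2+4t-48 = (t+3)(t^4-5t^3-4t^2+44t-48) + (4t^3+8t^2-80t+96)
  t^4-5t^3-4t^2+44t-48 = ((1/4)t-7/4)(4t^3+8t^2-80t+96) + (30t^2-120t+120)
  4t^3+8t^2-80t+96 = ((2/15)t+4/5)(30t^2-120t+120) + (0)
Last nonzero remainder: 30t^2-120t+120. Dividing through by 30 gives the monic gcd t^2-4t+4.
Cancel t^2-4t+4 from numerator and denominator to get the reduced form.

(t^3+2t^2-11t-12)/(t^2-t-12)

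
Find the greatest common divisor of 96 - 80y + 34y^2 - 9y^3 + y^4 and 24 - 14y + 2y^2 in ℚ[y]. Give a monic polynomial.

Euclidean algorithm in ℚ[y]:
  y^4 - 9y^3 + 34y^2 - 80y + 96 = ((1/2)y^2 - y + 4)(2y^2 - 14y + 24) + (0)
Last nonzero remainder: 2y^2 - 14y + 24. Dividing through by 2 gives the monic gcd y^2 - 7y + 12.

12 - 7y + y^2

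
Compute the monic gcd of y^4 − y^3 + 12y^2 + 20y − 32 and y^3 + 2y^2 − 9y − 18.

y + 2

Repeated division with remainder:
  y^4 − y^3 + 12y^2 + 20y − 32 = (y − 3)(y^3 + 2y^2 − 9y − 18) + (27y^2 + 11y − 86)
  y^3 + 2y^2 − 9y − 18 = ((1/27)y + 43/729)(27y^2 + 11y − 86) + (−(4712/729)y − 9424/729)
  27y^2 + 11y − 86 = (−(19683/4712)y + 31347/4712)(−(4712/729)y − 9424/729) + (0)
Last nonzero remainder: −(4712/729)y − 9424/729. Dividing through by −4712/729 gives the monic gcd y + 2.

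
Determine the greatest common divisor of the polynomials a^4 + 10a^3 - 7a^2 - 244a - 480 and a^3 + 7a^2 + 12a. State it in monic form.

Repeated division with remainder:
  a^4 + 10a^3 - 7a^2 - 244a - 480 = (a + 3)(a^3 + 7a^2 + 12a) + (-40a^2 - 280a - 480)
  a^3 + 7a^2 + 12a = (-(1/40)a)(-40a^2 - 280a - 480) + (0)
Last nonzero remainder: -40a^2 - 280a - 480. Dividing through by -40 gives the monic gcd a^2 + 7a + 12.

a^2 + 7a + 12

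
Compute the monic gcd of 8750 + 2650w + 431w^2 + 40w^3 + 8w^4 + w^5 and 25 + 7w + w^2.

25 + 7w + w^2

Apply the Euclidean algorithm:
  w^5 + 8w^4 + 40w^3 + 431w^2 + 2650w + 8750 = (w^3 + w^2 + 8w + 350)(w^2 + 7w + 25) + (0)
The last nonzero remainder w^2 + 7w + 25 is already monic.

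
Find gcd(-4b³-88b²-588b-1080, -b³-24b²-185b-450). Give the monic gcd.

b²+19b+90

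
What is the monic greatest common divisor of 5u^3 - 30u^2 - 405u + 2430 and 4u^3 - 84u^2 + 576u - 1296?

u^2 - 15u + 54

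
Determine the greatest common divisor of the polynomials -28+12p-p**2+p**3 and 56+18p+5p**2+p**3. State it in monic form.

Apply the Euclidean algorithm:
  p**3-p**2+12p-28 = (p**3+5p**2+18p+56) + (-6p**2-6p-84)
  p**3+5p**2+18p+56 = (-(1/6)p-2/3)(-6p**2-6p-84) + (0)
Last nonzero remainder: -6p**2-6p-84. Dividing through by -6 gives the monic gcd p**2+p+14.

14+p+p**2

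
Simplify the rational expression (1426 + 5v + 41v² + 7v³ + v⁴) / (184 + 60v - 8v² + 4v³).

(62 + 11v + v²)/(8 + 4v)

Repeated division with remainder:
  v⁴ + 7v³ + 41v² + 5v + 1426 = ((1/4)v + 9/4)(4v³ - 8v² + 60v + 184) + (44v² - 176v + 1012)
  4v³ - 8v² + 60v + 184 = ((1/11)v + 2/11)(44v² - 176v + 1012) + (0)
Last nonzero remainder: 44v² - 176v + 1012. Dividing through by 44 gives the monic gcd v² - 4v + 23.
Cancel v² - 4v + 23 from numerator and denominator to get the reduced form.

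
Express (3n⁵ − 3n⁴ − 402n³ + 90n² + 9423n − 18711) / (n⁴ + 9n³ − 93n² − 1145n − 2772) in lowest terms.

Repeated division with remainder:
  3n⁵ − 3n⁴ − 402n³ + 90n² + 9423n − 18711 = (3n − 30)(n⁴ + 9n³ − 93n² − 1145n − 2772) + (147n³ + 735n² − 16611n − 101871)
  n⁴ + 9n³ − 93n² − 1145n − 2772 = ((1/147)n + 4/147)(147n³ + 735n² − 16611n − 101871) + (0)
Last nonzero remainder: 147n³ + 735n² − 16611n − 101871. Dividing through by 147 gives the monic gcd n³ + 5n² − 113n − 693.
Cancel n³ + 5n² − 113n − 693 from numerator and denominator to get the reduced form.

(3n² − 18n + 27)/(n + 4)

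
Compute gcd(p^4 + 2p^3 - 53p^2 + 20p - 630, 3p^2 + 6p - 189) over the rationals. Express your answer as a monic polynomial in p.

p^2 + 2p - 63

Repeated division with remainder:
  p^4 + 2p^3 - 53p^2 + 20p - 630 = ((1/3)p^2 + 10/3)(3p^2 + 6p - 189) + (0)
Last nonzero remainder: 3p^2 + 6p - 189. Dividing through by 3 gives the monic gcd p^2 + 2p - 63.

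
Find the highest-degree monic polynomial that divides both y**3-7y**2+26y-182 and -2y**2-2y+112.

y-7

By polynomial division,
  y**3-7y**2+26y-182 = (-(1/2)y+4)(-2y**2-2y+112) + (90y-630)
  -2y**2-2y+112 = (-(1/45)y-8/45)(90y-630) + (0)
Last nonzero remainder: 90y-630. Dividing through by 90 gives the monic gcd y-7.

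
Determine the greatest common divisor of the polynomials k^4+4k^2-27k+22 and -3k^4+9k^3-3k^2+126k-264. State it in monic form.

By polynomial division,
  k^4+4k^2-27k+22 = (-1/3)(-3k^4+9k^3-3k^2+126k-264) + (3k^3+3k^2+15k-66)
  -3k^4+9k^3-3k^2+126k-264 = (-k+4)(3k^3+3k^2+15k-66) + (0)
Last nonzero remainder: 3k^3+3k^2+15k-66. Dividing through by 3 gives the monic gcd k^3+k^2+5k-22.

k^3+k^2+5k-22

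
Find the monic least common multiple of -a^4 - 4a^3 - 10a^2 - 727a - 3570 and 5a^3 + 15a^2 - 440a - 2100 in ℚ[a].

Repeated division with remainder:
  -a^4 - 4a^3 - 10a^2 - 727a - 3570 = (-(1/5)a - 1/5)(5a^3 + 15a^2 - 440a - 2100) + (-95a^2 - 1235a - 3990)
  5a^3 + 15a^2 - 440a - 2100 = (-(1/19)a + 10/19)(-95a^2 - 1235a - 3990) + (0)
Last nonzero remainder: -95a^2 - 1235a - 3990. Dividing through by -95 gives the monic gcd a^2 + 13a + 42.
Then lcm(f, g) = f·g / gcd(f, g); expanding and making the result monic gives the answer.

a^5 - 6a^4 - 30a^3 + 627a^2 - 3700a - 35700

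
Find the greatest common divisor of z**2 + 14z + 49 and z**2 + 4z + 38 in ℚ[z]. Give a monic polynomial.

1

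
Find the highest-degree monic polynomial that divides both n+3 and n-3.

1

Repeated division with remainder:
  n+3 = (n-3) + (6)
  n-3 = ((1/6)n-1/2)(6) + (0)
The last nonzero remainder is the constant 6, so the polynomials are coprime and gcd = 1.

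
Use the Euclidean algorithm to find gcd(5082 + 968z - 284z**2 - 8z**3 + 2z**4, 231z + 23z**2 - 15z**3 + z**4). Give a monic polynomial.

231 + 23z - 15z**2 + z**3

Repeated division with remainder:
  2z**4 - 8z**3 - 284z**2 + 968z + 5082 = (2)(z**4 - 15z**3 + 23z**2 + 231z) + (22z**3 - 330z**2 + 506z + 5082)
  z**4 - 15z**3 + 23z**2 + 231z = ((1/22)z)(22z**3 - 330z**2 + 506z + 5082) + (0)
Last nonzero remainder: 22z**3 - 330z**2 + 506z + 5082. Dividing through by 22 gives the monic gcd z**3 - 15z**2 + 23z + 231.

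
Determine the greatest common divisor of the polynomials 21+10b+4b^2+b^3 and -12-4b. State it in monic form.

3+b

Repeated division with remainder:
  b^3+4b^2+10b+21 = (-(1/4)b^2-(1/4)b-7/4)(-4b-12) + (0)
Last nonzero remainder: -4b-12. Dividing through by -4 gives the monic gcd b+3.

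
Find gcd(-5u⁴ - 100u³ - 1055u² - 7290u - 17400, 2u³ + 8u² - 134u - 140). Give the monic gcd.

By polynomial division,
  -5u⁴ - 100u³ - 1055u² - 7290u - 17400 = (-(5/2)u - 40)(2u³ + 8u² - 134u - 140) + (-1070u² - 13000u - 23000)
  2u³ + 8u² - 134u - 140 = (-(1/535)u + 872/57245)(-1070u² - 13000u - 23000) + ((240834/11449)u + 2408340/11449)
  -1070u² - 13000u - 23000 = (-(6125215/120417)u - 13166350/120417)((240834/11449)u + 2408340/11449) + (0)
Last nonzero remainder: (240834/11449)u + 2408340/11449. Dividing through by 240834/11449 gives the monic gcd u + 10.

u + 10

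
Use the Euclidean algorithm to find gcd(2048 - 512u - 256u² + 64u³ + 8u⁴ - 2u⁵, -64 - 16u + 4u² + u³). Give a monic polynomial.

-64 - 16u + 4u² + u³

By polynomial division,
  -2u⁵ + 8u⁴ + 64u³ - 256u² - 512u + 2048 = (-2u² + 16u - 32)(u³ + 4u² - 16u - 64) + (0)
The last nonzero remainder u³ + 4u² - 16u - 64 is already monic.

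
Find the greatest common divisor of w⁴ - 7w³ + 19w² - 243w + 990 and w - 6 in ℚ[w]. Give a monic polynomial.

w - 6

Repeated division with remainder:
  w⁴ - 7w³ + 19w² - 243w + 990 = (w³ - w² + 13w - 165)(w - 6) + (0)
The last nonzero remainder w - 6 is already monic.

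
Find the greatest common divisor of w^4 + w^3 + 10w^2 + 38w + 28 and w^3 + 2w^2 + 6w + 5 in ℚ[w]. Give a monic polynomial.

w + 1

Repeated division with remainder:
  w^4 + w^3 + 10w^2 + 38w + 28 = (w - 1)(w^3 + 2w^2 + 6w + 5) + (6w^2 + 39w + 33)
  w^3 + 2w^2 + 6w + 5 = ((1/6)w - 3/4)(6w^2 + 39w + 33) + ((119/4)w + 119/4)
  6w^2 + 39w + 33 = ((24/119)w + 132/119)((119/4)w + 119/4) + (0)
Last nonzero remainder: (119/4)w + 119/4. Dividing through by 119/4 gives the monic gcd w + 1.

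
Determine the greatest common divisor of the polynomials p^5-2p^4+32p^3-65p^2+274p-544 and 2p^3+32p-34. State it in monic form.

Euclidean algorithm in ℚ[p]:
  p^5-2p^4+32p^3-65p^2+274p-544 = ((1/2)p^2-p+8)(2p^3+32p-34) + (-16p^2-16p-272)
  2p^3+32p-34 = (-(1/8)p+1/8)(-16p^2-16p-272) + (0)
Last nonzero remainder: -16p^2-16p-272. Dividing through by -16 gives the monic gcd p^2+p+17.

p^2+p+17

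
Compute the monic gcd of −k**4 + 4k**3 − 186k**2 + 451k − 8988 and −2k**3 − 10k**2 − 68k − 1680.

Repeated division with remainder:
  −k**4 + 4k**3 − 186k**2 + 451k − 8988 = ((1/2)k − 9/2)(−2k**3 − 10k**2 − 68k − 1680) + (−197k**2 + 985k − 16548)
  −2k**3 − 10k**2 − 68k − 1680 = ((2/197)k + 20/197)(−197k**2 + 985k − 16548) + (0)
Last nonzero remainder: −197k**2 + 985k − 16548. Dividing through by −197 gives the monic gcd k**2 − 5k + 84.

k**2 − 5k + 84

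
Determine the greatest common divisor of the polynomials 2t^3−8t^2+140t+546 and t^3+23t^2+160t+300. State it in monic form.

By polynomial division,
  2t^3−8t^2+140t+546 = (2)(t^3+23t^2+160t+300) + (−54t^2−180t−54)
  t^3+23t^2+160t+300 = (−(1/54)t−59/162)(−54t^2−180t−54) + ((841/9)t+841/3)
  −54t^2−180t−54 = (−(486/841)t−162/841)((841/9)t+841/3) + (0)
Last nonzero remainder: (841/9)t+841/3. Dividing through by 841/9 gives the monic gcd t+3.

t+3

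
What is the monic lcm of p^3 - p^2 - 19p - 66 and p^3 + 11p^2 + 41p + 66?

Apply the Euclidean algorithm:
  p^3 - p^2 - 19p - 66 = (p^3 + 11p^2 + 41p + 66) + (-12p^2 - 60p - 132)
  p^3 + 11p^2 + 41p + 66 = (-(1/12)p - 1/2)(-12p^2 - 60p - 132) + (0)
Last nonzero remainder: -12p^2 - 60p - 132. Dividing through by -12 gives the monic gcd p^2 + 5p + 11.
Then lcm(f, g) = f·g / gcd(f, g); expanding and making the result monic gives the answer.

p^4 + 5p^3 - 25p^2 - 180p - 396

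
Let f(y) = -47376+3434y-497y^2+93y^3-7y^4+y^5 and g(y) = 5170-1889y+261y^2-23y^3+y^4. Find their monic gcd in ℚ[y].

94-7y+y^2

Euclidean algorithm in ℚ[y]:
  y^5-7y^4+93y^3-497y^2+3434y-47376 = (y+16)(y^4-23y^3+261y^2-1889y+5170) + (200y^3-2784y^2+28488y-130096)
  y^4-23y^3+261y^2-1889y+5170 = ((1/200)y-227/5000)(200y^3-2784y^2+28488y-130096) + (-(4896/625)y^2+(34272/625)y-460224/625)
  200y^3-2784y^2+28488y-130096 = (-(15625/612)y+108125/612)(-(4896/625)y^2+(34272/625)y-460224/625) + (0)
Last nonzero remainder: -(4896/625)y^2+(34272/625)y-460224/625. Dividing through by -4896/625 gives the monic gcd y^2-7y+94.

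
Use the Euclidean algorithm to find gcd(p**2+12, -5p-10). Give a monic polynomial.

Apply the Euclidean algorithm:
  p**2+12 = (-(1/5)p+2/5)(-5p-10) + (16)
  -5p-10 = (-(5/16)p-5/8)(16) + (0)
The last nonzero remainder is the constant 16, so the polynomials are coprime and gcd = 1.

1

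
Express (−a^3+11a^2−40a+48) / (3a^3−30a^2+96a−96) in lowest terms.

Euclidean algorithm in ℚ[a]:
  −a^3+11a^2−40a+48 = (−1/3)(3a^3−30a^2+96a−96) + (a^2−8a+16)
  3a^3−30a^2+96a−96 = (3a−6)(a^2−8a+16) + (0)
The last nonzero remainder a^2−8a+16 is already monic.
Cancel a^2−8a+16 from numerator and denominator to get the reduced form.

(−a+3)/(3a−6)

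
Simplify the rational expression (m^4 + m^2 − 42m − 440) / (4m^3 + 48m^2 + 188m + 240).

Euclidean algorithm in ℚ[m]:
  m^4 + m^2 − 42m − 440 = ((1/4)m − 3)(4m^3 + 48m^2 + 188m + 240) + (98m^2 + 462m + 280)
  4m^3 + 48m^2 + 188m + 240 = ((2/49)m + 102/343)(98m^2 + 462m + 280) + ((1920/49)m + 7680/49)
  98m^2 + 462m + 280 = ((2401/960)m + 343/192)((1920/49)m + 7680/49) + (0)
Last nonzero remainder: (1920/49)m + 7680/49. Dividing through by 1920/49 gives the monic gcd m + 4.
Cancel m + 4 from numerator and denominator to get the reduced form.

(m^3 − 4m^2 + 17m − 110)/(4m^2 + 32m + 60)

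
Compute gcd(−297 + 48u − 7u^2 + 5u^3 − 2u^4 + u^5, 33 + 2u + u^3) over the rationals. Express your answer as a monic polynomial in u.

11 − 3u + u^2

Apply the Euclidean algorithm:
  u^5 − 2u^4 + 5u^3 − 7u^2 + 48u − 297 = (u^2 − 2u + 3)(u^3 + 2u + 33) + (−36u^2 + 108u − 396)
  u^3 + 2u + 33 = (−(1/36)u − 1/12)(−36u^2 + 108u − 396) + (0)
Last nonzero remainder: −36u^2 + 108u − 396. Dividing through by −36 gives the monic gcd u^2 − 3u + 11.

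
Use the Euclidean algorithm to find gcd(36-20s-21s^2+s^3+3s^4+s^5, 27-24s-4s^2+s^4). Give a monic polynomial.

Euclidean algorithm in ℚ[s]:
  s^5+3s^4+s^3-21s^2-20s+36 = (s+3)(s^4-4s^2-24s+27) + (5s^3+15s^2+25s-45)
  s^4-4s^2-24s+27 = ((1/5)s-3/5)(5s^3+15s^2+25s-45) + (0)
Last nonzero remainder: 5s^3+15s^2+25s-45. Dividing through by 5 gives the monic gcd s^3+3s^2+5s-9.

-9+5s+3s^2+s^3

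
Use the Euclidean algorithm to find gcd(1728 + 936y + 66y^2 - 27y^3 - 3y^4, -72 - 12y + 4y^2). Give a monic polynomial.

By polynomial division,
  -3y^4 - 27y^3 + 66y^2 + 936y + 1728 = (-(3/4)y^2 - 9y - 24)(4y^2 - 12y - 72) + (0)
Last nonzero remainder: 4y^2 - 12y - 72. Dividing through by 4 gives the monic gcd y^2 - 3y - 18.

-18 - 3y + y^2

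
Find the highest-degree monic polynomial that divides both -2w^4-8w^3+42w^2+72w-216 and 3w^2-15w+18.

w^2-5w+6

By polynomial division,
  -2w^4-8w^3+42w^2+72w-216 = (-(2/3)w^2-6w-12)(3w^2-15w+18) + (0)
Last nonzero remainder: 3w^2-15w+18. Dividing through by 3 gives the monic gcd w^2-5w+6.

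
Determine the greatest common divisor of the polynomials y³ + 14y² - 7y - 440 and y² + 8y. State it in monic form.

y + 8

By polynomial division,
  y³ + 14y² - 7y - 440 = (y + 6)(y² + 8y) + (-55y - 440)
  y² + 8y = (-(1/55)y)(-55y - 440) + (0)
Last nonzero remainder: -55y - 440. Dividing through by -55 gives the monic gcd y + 8.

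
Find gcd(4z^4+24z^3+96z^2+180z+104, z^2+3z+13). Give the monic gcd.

Repeated division with remainder:
  4z^4+24z^3+96z^2+180z+104 = (4z^2+12z+8)(z^2+3z+13) + (0)
The last nonzero remainder z^2+3z+13 is already monic.

z^2+3z+13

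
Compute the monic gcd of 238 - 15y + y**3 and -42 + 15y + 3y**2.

Apply the Euclidean algorithm:
  y**3 - 15y + 238 = ((1/3)y - 5/3)(3y**2 + 15y - 42) + (24y + 168)
  3y**2 + 15y - 42 = ((1/8)y - 1/4)(24y + 168) + (0)
Last nonzero remainder: 24y + 168. Dividing through by 24 gives the monic gcd y + 7.

7 + y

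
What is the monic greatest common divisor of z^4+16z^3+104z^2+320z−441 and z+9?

z+9

By polynomial division,
  z^4+16z^3+104z^2+320z−441 = (z^3+7z^2+41z−49)(z+9) + (0)
The last nonzero remainder z+9 is already monic.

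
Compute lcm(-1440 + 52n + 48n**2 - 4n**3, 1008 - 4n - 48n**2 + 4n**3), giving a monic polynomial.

Apply the Euclidean algorithm:
  -4n**3 + 48n**2 + 52n - 1440 = (-1)(4n**3 - 48n**2 - 4n + 1008) + (48n - 432)
  4n**3 - 48n**2 - 4n + 1008 = ((1/12)n**2 - (1/4)n - 7/3)(48n - 432) + (0)
Last nonzero remainder: 48n - 432. Dividing through by 48 gives the monic gcd n - 9.
Then lcm(f, g) = f·g / gcd(f, g); expanding and making the result monic gives the answer.

-10080 - 716n + 735n**2 - 5n**3 - 15n**4 + n**5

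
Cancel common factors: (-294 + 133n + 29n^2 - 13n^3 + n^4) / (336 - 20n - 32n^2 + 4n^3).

(14 - 9n + n^2)/(-16 + 4n)

Repeated division with remainder:
  n^4 - 13n^3 + 29n^2 + 133n - 294 = ((1/4)n - 5/4)(4n^3 - 32n^2 - 20n + 336) + (-6n^2 + 24n + 126)
  4n^3 - 32n^2 - 20n + 336 = (-(2/3)n + 8/3)(-6n^2 + 24n + 126) + (0)
Last nonzero remainder: -6n^2 + 24n + 126. Dividing through by -6 gives the monic gcd n^2 - 4n - 21.
Cancel n^2 - 4n - 21 from numerator and denominator to get the reduced form.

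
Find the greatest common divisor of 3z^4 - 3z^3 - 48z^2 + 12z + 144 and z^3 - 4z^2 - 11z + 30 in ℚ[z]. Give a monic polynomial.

z^2 + z - 6

Repeated division with remainder:
  3z^4 - 3z^3 - 48z^2 + 12z + 144 = (3z + 9)(z^3 - 4z^2 - 11z + 30) + (21z^2 + 21z - 126)
  z^3 - 4z^2 - 11z + 30 = ((1/21)z - 5/21)(21z^2 + 21z - 126) + (0)
Last nonzero remainder: 21z^2 + 21z - 126. Dividing through by 21 gives the monic gcd z^2 + z - 6.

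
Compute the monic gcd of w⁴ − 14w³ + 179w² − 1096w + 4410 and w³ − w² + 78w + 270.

Repeated division with remainder:
  w⁴ − 14w³ + 179w² − 1096w + 4410 = (w − 13)(w³ − w² + 78w + 270) + (88w² − 352w + 7920)
  w³ − w² + 78w + 270 = ((1/88)w + 3/88)(88w² − 352w + 7920) + (0)
Last nonzero remainder: 88w² − 352w + 7920. Dividing through by 88 gives the monic gcd w² − 4w + 90.

w² − 4w + 90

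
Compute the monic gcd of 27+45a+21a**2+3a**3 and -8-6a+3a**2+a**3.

1+a

By polynomial division,
  3a**3+21a**2+45a+27 = (3)(a**3+3a**2-6a-8) + (12a**2+63a+51)
  a**3+3a**2-6a-8 = ((1/12)a-3/16)(12a**2+63a+51) + ((25/16)a+25/16)
  12a**2+63a+51 = ((192/25)a+816/25)((25/16)a+25/16) + (0)
Last nonzero remainder: (25/16)a+25/16. Dividing through by 25/16 gives the monic gcd a+1.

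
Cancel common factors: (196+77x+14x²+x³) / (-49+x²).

(28+7x+x²)/(-7+x)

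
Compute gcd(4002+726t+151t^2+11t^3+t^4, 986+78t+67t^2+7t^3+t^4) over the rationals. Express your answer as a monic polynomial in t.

58+8t+t^2

Repeated division with remainder:
  t^4+11t^3+151t^2+726t+4002 = (t^4+7t^3+67t^2+78t+986) + (4t^3+84t^2+648t+3016)
  t^4+7t^3+67t^2+78t+986 = ((1/4)t-7/2)(4t^3+84t^2+648t+3016) + (199t^2+1592t+11542)
  4t^3+84t^2+648t+3016 = ((4/199)t+52/199)(199t^2+1592t+11542) + (0)
Last nonzero remainder: 199t^2+1592t+11542. Dividing through by 199 gives the monic gcd t^2+8t+58.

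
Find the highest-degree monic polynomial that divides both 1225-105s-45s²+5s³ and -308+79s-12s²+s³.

-7+s

By polynomial division,
  5s³-45s²-105s+1225 = (5)(s³-12s²+79s-308) + (15s²-500s+2765)
  s³-12s²+79s-308 = ((1/15)s+64/45)(15s²-500s+2765) + ((5452/9)s-38164/9)
  15s²-500s+2765 = ((135/5452)s-3555/5452)((5452/9)s-38164/9) + (0)
Last nonzero remainder: (5452/9)s-38164/9. Dividing through by 5452/9 gives the monic gcd s-7.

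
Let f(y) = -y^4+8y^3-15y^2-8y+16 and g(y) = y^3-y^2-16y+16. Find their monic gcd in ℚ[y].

Euclidean algorithm in ℚ[y]:
  -y^4+8y^3-15y^2-8y+16 = (-y+7)(y^3-y^2-16y+16) + (-24y^2+120y-96)
  y^3-y^2-16y+16 = (-(1/24)y-1/6)(-24y^2+120y-96) + (0)
Last nonzero remainder: -24y^2+120y-96. Dividing through by -24 gives the monic gcd y^2-5y+4.

y^2-5y+4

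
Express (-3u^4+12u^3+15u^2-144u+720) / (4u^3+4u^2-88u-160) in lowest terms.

(-3u^2+9u-36)/(4u+8)

By polynomial division,
  -3u^4+12u^3+15u^2-144u+720 = (-(3/4)u+15/4)(4u^3+4u^2-88u-160) + (-66u^2+66u+1320)
  4u^3+4u^2-88u-160 = (-(2/33)u-4/33)(-66u^2+66u+1320) + (0)
Last nonzero remainder: -66u^2+66u+1320. Dividing through by -66 gives the monic gcd u^2-u-20.
Cancel u^2-u-20 from numerator and denominator to get the reduced form.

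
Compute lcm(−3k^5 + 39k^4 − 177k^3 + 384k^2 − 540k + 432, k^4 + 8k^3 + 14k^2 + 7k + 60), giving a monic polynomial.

Euclidean algorithm in ℚ[k]:
  −3k^5 + 39k^4 − 177k^3 + 384k^2 − 540k + 432 = (−3k + 63)(k^4 + 8k^3 + 14k^2 + 7k + 60) + (−639k^3 − 477k^2 − 801k − 3348)
  k^4 + 8k^3 + 14k^2 + 7k + 60 = (−(1/639)k − 515/45369)(−639k^3 − 477k^2 − 801k − 3348) + ((36960/5041)k^2 − (36960/5041)k + 110880/5041)
  −639k^3 − 477k^2 − 801k − 3348 = (−(1073733/12320)k − 468813/3080)((36960/5041)k^2 − (36960/5041)k + 110880/5041) + (0)
Last nonzero remainder: (36960/5041)k^2 − (36960/5041)k + 110880/5041. Dividing through by 36960/5041 gives the monic gcd k^2 − k + 3.
Then lcm(f, g) = f·g / gcd(f, g); expanding and making the result monic gives the answer.

k^7 − 4k^6 − 38k^5 + 143k^4 + 208k^3 − 1084k^2 + 2304k − 2880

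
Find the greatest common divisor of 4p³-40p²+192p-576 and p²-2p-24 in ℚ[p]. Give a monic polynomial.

Euclidean algorithm in ℚ[p]:
  4p³-40p²+192p-576 = (4p-32)(p²-2p-24) + (224p-1344)
  p²-2p-24 = ((1/224)p+1/56)(224p-1344) + (0)
Last nonzero remainder: 224p-1344. Dividing through by 224 gives the monic gcd p-6.

p-6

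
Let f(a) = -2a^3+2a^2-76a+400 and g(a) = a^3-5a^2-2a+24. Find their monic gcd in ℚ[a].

a-4

Euclidean algorithm in ℚ[a]:
  -2a^3+2a^2-76a+400 = (-2)(a^3-5a^2-2a+24) + (-8a^2-80a+448)
  a^3-5a^2-2a+24 = (-(1/8)a+15/8)(-8a^2-80a+448) + (204a-816)
  -8a^2-80a+448 = (-(2/51)a-28/51)(204a-816) + (0)
Last nonzero remainder: 204a-816. Dividing through by 204 gives the monic gcd a-4.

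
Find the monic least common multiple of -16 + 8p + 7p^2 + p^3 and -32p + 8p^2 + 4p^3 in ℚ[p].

32p - 32p^2 - 6p^3 + 5p^4 + p^5

Euclidean algorithm in ℚ[p]:
  p^3 + 7p^2 + 8p - 16 = (1/4)(4p^3 + 8p^2 - 32p) + (5p^2 + 16p - 16)
  4p^3 + 8p^2 - 32p = ((4/5)p - 24/25)(5p^2 + 16p - 16) + (-(96/25)p - 384/25)
  5p^2 + 16p - 16 = (-(125/96)p + 25/24)(-(96/25)p - 384/25) + (0)
Last nonzero remainder: -(96/25)p - 384/25. Dividing through by -96/25 gives the monic gcd p + 4.
Then lcm(f, g) = f·g / gcd(f, g); expanding and making the result monic gives the answer.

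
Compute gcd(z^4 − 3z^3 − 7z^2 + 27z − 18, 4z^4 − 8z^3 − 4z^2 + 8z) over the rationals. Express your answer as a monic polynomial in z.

Repeated division with remainder:
  z^4 − 3z^3 − 7z^2 + 27z − 18 = (1/4)(4z^4 − 8z^3 − 4z^2 + 8z) + (−z^3 − 6z^2 + 25z − 18)
  4z^4 − 8z^3 − 4z^2 + 8z = (−4z + 32)(−z^3 − 6z^2 + 25z − 18) + (288z^2 − 864z + 576)
  −z^3 − 6z^2 + 25z − 18 = (−(1/288)z − 1/32)(288z^2 − 864z + 576) + (0)
Last nonzero remainder: 288z^2 − 864z + 576. Dividing through by 288 gives the monic gcd z^2 − 3z + 2.

z^2 − 3z + 2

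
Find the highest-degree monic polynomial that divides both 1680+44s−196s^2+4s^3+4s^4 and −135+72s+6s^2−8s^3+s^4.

Repeated division with remainder:
  4s^4+4s^3−196s^2+44s+1680 = (4)(s^4−8s^3+6s^2+72s−135) + (36s^3−220s^2−244s+2220)
  s^4−8s^3+6s^2+72s−135 = ((1/36)s−17/324)(36s^3−220s^2−244s+2220) + ((100/81)s^2−(200/81)s−500/27)
  36s^3−220s^2−244s+2220 = ((729/25)s−2997/25)((100/81)s^2−(200/81)s−500/27) + (0)
Last nonzero remainder: (100/81)s^2−(200/81)s−500/27. Dividing through by 100/81 gives the monic gcd s^2−2s−15.

−15−2s+s^2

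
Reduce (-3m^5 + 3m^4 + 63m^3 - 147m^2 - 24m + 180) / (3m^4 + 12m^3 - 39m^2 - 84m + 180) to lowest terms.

Repeated division with remainder:
  -3m^5 + 3m^4 + 63m^3 - 147m^2 - 24m + 180 = (-m + 5)(3m^4 + 12m^3 - 39m^2 - 84m + 180) + (-36m^3 - 36m^2 + 576m - 720)
  3m^4 + 12m^3 - 39m^2 - 84m + 180 = (-(1/12)m - 1/4)(-36m^3 - 36m^2 + 576m - 720) + (0)
Last nonzero remainder: -36m^3 - 36m^2 + 576m - 720. Dividing through by -36 gives the monic gcd m^3 + m^2 - 16m + 20.
Cancel m^3 + m^2 - 16m + 20 from numerator and denominator to get the reduced form.

(-m^2 + 2m + 3)/(m + 3)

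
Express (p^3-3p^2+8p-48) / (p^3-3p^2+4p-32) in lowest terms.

(p^2+p+12)/(p^2+p+8)

Repeated division with remainder:
  p^3-3p^2+8p-48 = (p^3-3p^2+4p-32) + (4p-16)
  p^3-3p^2+4p-32 = ((1/4)p^2+(1/4)p+2)(4p-16) + (0)
Last nonzero remainder: 4p-16. Dividing through by 4 gives the monic gcd p-4.
Cancel p-4 from numerator and denominator to get the reduced form.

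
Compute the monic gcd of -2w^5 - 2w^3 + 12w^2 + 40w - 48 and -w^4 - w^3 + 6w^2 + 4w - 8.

w^3 - w^2 - 4w + 4

Repeated division with remainder:
  -2w^5 - 2w^3 + 12w^2 + 40w - 48 = (2w - 2)(-w^4 - w^3 + 6w^2 + 4w - 8) + (-16w^3 + 16w^2 + 64w - 64)
  -w^4 - w^3 + 6w^2 + 4w - 8 = ((1/16)w + 1/8)(-16w^3 + 16w^2 + 64w - 64) + (0)
Last nonzero remainder: -16w^3 + 16w^2 + 64w - 64. Dividing through by -16 gives the monic gcd w^3 - w^2 - 4w + 4.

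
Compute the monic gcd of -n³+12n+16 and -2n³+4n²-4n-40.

Repeated division with remainder:
  -n³+12n+16 = (1/2)(-2n³+4n²-4n-40) + (-2n²+14n+36)
  -2n³+4n²-4n-40 = (n+5)(-2n²+14n+36) + (-110n-220)
  -2n²+14n+36 = ((1/55)n-9/55)(-110n-220) + (0)
Last nonzero remainder: -110n-220. Dividing through by -110 gives the monic gcd n+2.

n+2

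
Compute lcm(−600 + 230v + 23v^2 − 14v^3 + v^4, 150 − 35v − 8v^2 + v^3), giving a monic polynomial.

−3000 + 550v + 345v^2 − 47v^3 − 9v^4 + v^5

By polynomial division,
  v^4 − 14v^3 + 23v^2 + 230v − 600 = (v − 6)(v^3 − 8v^2 − 35v + 150) + (10v^2 − 130v + 300)
  v^3 − 8v^2 − 35v + 150 = ((1/10)v + 1/2)(10v^2 − 130v + 300) + (0)
Last nonzero remainder: 10v^2 − 130v + 300. Dividing through by 10 gives the monic gcd v^2 − 13v + 30.
Then lcm(f, g) = f·g / gcd(f, g); expanding and making the result monic gives the answer.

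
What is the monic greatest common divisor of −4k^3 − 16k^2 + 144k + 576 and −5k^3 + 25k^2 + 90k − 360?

By polynomial division,
  −4k^3 − 16k^2 + 144k + 576 = (4/5)(−5k^3 + 25k^2 + 90k − 360) + (−36k^2 + 72k + 864)
  −5k^3 + 25k^2 + 90k − 360 = ((5/36)k − 5/12)(−36k^2 + 72k + 864) + (0)
Last nonzero remainder: −36k^2 + 72k + 864. Dividing through by −36 gives the monic gcd k^2 − 2k − 24.

k^2 − 2k − 24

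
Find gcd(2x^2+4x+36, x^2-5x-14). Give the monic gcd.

By polynomial division,
  2x^2+4x+36 = (2)(x^2-5x-14) + (14x+64)
  x^2-5x-14 = ((1/14)x-67/98)(14x+64) + (1458/49)
  14x+64 = ((343/729)x+1568/729)(1458/49) + (0)
The last nonzero remainder is the constant 1458/49, so the polynomials are coprime and gcd = 1.

1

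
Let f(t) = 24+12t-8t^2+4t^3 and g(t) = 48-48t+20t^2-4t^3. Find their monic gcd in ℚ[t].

Repeated division with remainder:
  4t^3-8t^2+12t+24 = (-1)(-4t^3+20t^2-48t+48) + (12t^2-36t+72)
  -4t^3+20t^2-48t+48 = (-(1/3)t+2/3)(12t^2-36t+72) + (0)
Last nonzero remainder: 12t^2-36t+72. Dividing through by 12 gives the monic gcd t^2-3t+6.

6-3t+t^2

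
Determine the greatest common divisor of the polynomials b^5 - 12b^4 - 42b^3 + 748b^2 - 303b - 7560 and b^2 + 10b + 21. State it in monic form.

b^2 + 10b + 21

By polynomial division,
  b^5 - 12b^4 - 42b^3 + 748b^2 - 303b - 7560 = (b^3 - 22b^2 + 157b - 360)(b^2 + 10b + 21) + (0)
The last nonzero remainder b^2 + 10b + 21 is already monic.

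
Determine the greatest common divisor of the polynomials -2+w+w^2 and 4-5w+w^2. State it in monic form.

-1+w

Euclidean algorithm in ℚ[w]:
  w^2+w-2 = (w^2-5w+4) + (6w-6)
  w^2-5w+4 = ((1/6)w-2/3)(6w-6) + (0)
Last nonzero remainder: 6w-6. Dividing through by 6 gives the monic gcd w-1.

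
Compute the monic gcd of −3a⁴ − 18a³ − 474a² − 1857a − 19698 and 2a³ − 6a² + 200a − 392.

a² − a + 98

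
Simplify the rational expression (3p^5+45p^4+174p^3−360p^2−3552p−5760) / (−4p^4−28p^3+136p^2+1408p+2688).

(−3p^2−3p+60)/(4p−28)

Euclidean algorithm in ℚ[p]:
  3p^5+45p^4+174p^3−360p^2−3552p−5760 = (−(3/4)p−6)(−4p^4−28p^3+136p^2+1408p+2688) + (108p^3+1512p^2+6912p+10368)
  −4p^4−28p^3+136p^2+1408p+2688 = (−(1/27)p+7/27)(108p^3+1512p^2+6912p+10368) + (0)
Last nonzero remainder: 108p^3+1512p^2+6912p+10368. Dividing through by 108 gives the monic gcd p^3+14p^2+64p+96.
Cancel p^3+14p^2+64p+96 from numerator and denominator to get the reduced form.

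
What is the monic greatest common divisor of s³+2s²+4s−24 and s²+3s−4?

1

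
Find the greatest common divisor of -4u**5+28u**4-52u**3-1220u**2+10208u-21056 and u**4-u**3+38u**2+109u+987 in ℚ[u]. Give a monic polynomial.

u**2-6u+47

By polynomial division,
  -4u**5+28u**4-52u**3-1220u**2+10208u-21056 = (-4u+24)(u**4-u**3+38u**2+109u+987) + (124u**3-1696u**2+11540u-44744)
  u**4-u**3+38u**2+109u+987 = ((1/124)u+393/3844)(124u**3-1696u**2+11540u-44744) + ((113715/961)u**2-(682290/961)u+5344605/961)
  124u**3-1696u**2+11540u-44744 = ((119164/113715)u-130696/16245)((113715/961)u**2-(682290/961)u+5344605/961) + (0)
Last nonzero remainder: (113715/961)u**2-(682290/961)u+5344605/961. Dividing through by 113715/961 gives the monic gcd u**2-6u+47.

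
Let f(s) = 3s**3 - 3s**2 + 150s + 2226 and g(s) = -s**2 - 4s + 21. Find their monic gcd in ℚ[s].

Euclidean algorithm in ℚ[s]:
  3s**3 - 3s**2 + 150s + 2226 = (-3s + 15)(-s**2 - 4s + 21) + (273s + 1911)
  -s**2 - 4s + 21 = (-(1/273)s + 1/91)(273s + 1911) + (0)
Last nonzero remainder: 273s + 1911. Dividing through by 273 gives the monic gcd s + 7.

s + 7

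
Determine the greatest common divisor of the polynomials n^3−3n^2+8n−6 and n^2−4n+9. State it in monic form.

Apply the Euclidean algorithm:
  n^3−3n^2+8n−6 = (n+1)(n^2−4n+9) + (3n−15)
  n^2−4n+9 = ((1/3)n+1/3)(3n−15) + (14)
  3n−15 = ((3/14)n−15/14)(14) + (0)
The last nonzero remainder is the constant 14, so the polynomials are coprime and gcd = 1.

1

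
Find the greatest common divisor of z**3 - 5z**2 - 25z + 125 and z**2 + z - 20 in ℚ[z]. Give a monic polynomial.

z + 5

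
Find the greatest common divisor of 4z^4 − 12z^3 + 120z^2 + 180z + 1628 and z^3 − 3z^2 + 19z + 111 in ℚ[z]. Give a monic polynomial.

z^2 − 6z + 37

Euclidean algorithm in ℚ[z]:
  4z^4 − 12z^3 + 120z^2 + 180z + 1628 = (4z)(z^3 − 3z^2 + 19z + 111) + (44z^2 − 264z + 1628)
  z^3 − 3z^2 + 19z + 111 = ((1/44)z + 3/44)(44z^2 − 264z + 1628) + (0)
Last nonzero remainder: 44z^2 − 264z + 1628. Dividing through by 44 gives the monic gcd z^2 − 6z + 37.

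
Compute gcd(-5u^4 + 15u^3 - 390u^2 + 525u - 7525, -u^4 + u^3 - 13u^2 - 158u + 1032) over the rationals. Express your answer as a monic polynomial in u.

u^2 - 3u + 43

Apply the Euclidean algorithm:
  -5u^4 + 15u^3 - 390u^2 + 525u - 7525 = (5)(-u^4 + u^3 - 13u^2 - 158u + 1032) + (10u^3 - 325u^2 + 1315u - 12685)
  -u^4 + u^3 - 13u^2 - 158u + 1032 = (-(1/10)u - 63/20)(10u^3 - 325u^2 + 1315u - 12685) + (-(3621/4)u^2 + (10863/4)u - 155703/4)
  10u^3 - 325u^2 + 1315u - 12685 = (-(40/3621)u + 1180/3621)(-(3621/4)u^2 + (10863/4)u - 155703/4) + (0)
Last nonzero remainder: -(3621/4)u^2 + (10863/4)u - 155703/4. Dividing through by -3621/4 gives the monic gcd u^2 - 3u + 43.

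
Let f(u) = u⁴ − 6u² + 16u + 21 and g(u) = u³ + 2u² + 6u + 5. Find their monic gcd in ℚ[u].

u + 1

By polynomial division,
  u⁴ − 6u² + 16u + 21 = (u − 2)(u³ + 2u² + 6u + 5) + (−8u² + 23u + 31)
  u³ + 2u² + 6u + 5 = (−(1/8)u − 39/64)(−8u² + 23u + 31) + ((1529/64)u + 1529/64)
  −8u² + 23u + 31 = (−(512/1529)u + 1984/1529)((1529/64)u + 1529/64) + (0)
Last nonzero remainder: (1529/64)u + 1529/64. Dividing through by 1529/64 gives the monic gcd u + 1.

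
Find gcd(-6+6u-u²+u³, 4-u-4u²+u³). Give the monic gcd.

Repeated division with remainder:
  u³-u²+6u-6 = (u³-4u²-u+4) + (3u²+7u-10)
  u³-4u²-u+4 = ((1/3)u-19/9)(3u²+7u-10) + ((154/9)u-154/9)
  3u²+7u-10 = ((27/154)u+45/77)((154/9)u-154/9) + (0)
Last nonzero remainder: (154/9)u-154/9. Dividing through by 154/9 gives the monic gcd u-1.

-1+u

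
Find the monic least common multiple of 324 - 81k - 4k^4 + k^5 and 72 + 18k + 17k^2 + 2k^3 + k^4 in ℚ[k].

2592 + 162k^2 - 81k^3 - 32k^4 - 2k^6 + k^7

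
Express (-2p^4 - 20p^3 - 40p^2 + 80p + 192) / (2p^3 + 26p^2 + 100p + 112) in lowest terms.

(-p^2 - 4p + 12)/(p + 7)

Euclidean algorithm in ℚ[p]:
  -2p^4 - 20p^3 - 40p^2 + 80p + 192 = (-p + 3)(2p^3 + 26p^2 + 100p + 112) + (-18p^2 - 108p - 144)
  2p^3 + 26p^2 + 100p + 112 = (-(1/9)p - 7/9)(-18p^2 - 108p - 144) + (0)
Last nonzero remainder: -18p^2 - 108p - 144. Dividing through by -18 gives the monic gcd p^2 + 6p + 8.
Cancel p^2 + 6p + 8 from numerator and denominator to get the reduced form.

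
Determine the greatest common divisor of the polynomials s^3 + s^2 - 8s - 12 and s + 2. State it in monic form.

s + 2

Repeated division with remainder:
  s^3 + s^2 - 8s - 12 = (s^2 - s - 6)(s + 2) + (0)
The last nonzero remainder s + 2 is already monic.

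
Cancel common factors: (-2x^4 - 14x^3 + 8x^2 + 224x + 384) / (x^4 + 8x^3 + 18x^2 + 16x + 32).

(-2x^2 + 2x + 24)/(x^2 + 2)

By polynomial division,
  -2x^4 - 14x^3 + 8x^2 + 224x + 384 = (-2)(x^4 + 8x^3 + 18x^2 + 16x + 32) + (2x^3 + 44x^2 + 256x + 448)
  x^4 + 8x^3 + 18x^2 + 16x + 32 = ((1/2)x - 7)(2x^3 + 44x^2 + 256x + 448) + (198x^2 + 1584x + 3168)
  2x^3 + 44x^2 + 256x + 448 = ((1/99)x + 14/99)(198x^2 + 1584x + 3168) + (0)
Last nonzero remainder: 198x^2 + 1584x + 3168. Dividing through by 198 gives the monic gcd x^2 + 8x + 16.
Cancel x^2 + 8x + 16 from numerator and denominator to get the reduced form.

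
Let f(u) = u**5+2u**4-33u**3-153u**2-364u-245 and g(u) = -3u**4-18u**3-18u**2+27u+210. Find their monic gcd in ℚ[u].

u**3+8u**2+22u+35

Apply the Euclidean algorithm:
  u**5+2u**4-33u**3-153u**2-364u-245 = (-(1/3)u+4/3)(-3u**4-18u**3-18u**2+27u+210) + (-15u**3-120u**2-330u-525)
  -3u**4-18u**3-18u**2+27u+210 = ((1/5)u-2/5)(-15u**3-120u**2-330u-525) + (0)
Last nonzero remainder: -15u**3-120u**2-330u-525. Dividing through by -15 gives the monic gcd u**3+8u**2+22u+35.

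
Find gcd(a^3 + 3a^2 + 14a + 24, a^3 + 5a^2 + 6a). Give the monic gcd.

a + 2

By polynomial division,
  a^3 + 3a^2 + 14a + 24 = (a^3 + 5a^2 + 6a) + (-2a^2 + 8a + 24)
  a^3 + 5a^2 + 6a = (-(1/2)a - 9/2)(-2a^2 + 8a + 24) + (54a + 108)
  -2a^2 + 8a + 24 = (-(1/27)a + 2/9)(54a + 108) + (0)
Last nonzero remainder: 54a + 108. Dividing through by 54 gives the monic gcd a + 2.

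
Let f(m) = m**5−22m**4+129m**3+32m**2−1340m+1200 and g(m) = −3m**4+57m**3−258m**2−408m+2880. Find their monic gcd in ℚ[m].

Repeated division with remainder:
  m**5−22m**4+129m**3+32m**2−1340m+1200 = (−(1/3)m+1)(−3m**4+57m**3−258m**2−408m+2880) + (−14m**3+154m**2+28m−1680)
  −3m**4+57m**3−258m**2−408m+2880 = ((3/14)m−12/7)(−14m**3+154m**2+28m−1680) + (0)
Last nonzero remainder: −14m**3+154m**2+28m−1680. Dividing through by −14 gives the monic gcd m**3−11m**2−2m+120.

m**3−11m**2−2m+120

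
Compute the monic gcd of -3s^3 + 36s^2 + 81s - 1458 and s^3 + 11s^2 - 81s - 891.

s - 9

By polynomial division,
  -3s^3 + 36s^2 + 81s - 1458 = (-3)(s^3 + 11s^2 - 81s - 891) + (69s^2 - 162s - 4131)
  s^3 + 11s^2 - 81s - 891 = ((1/69)s + 307/1587)(69s^2 - 162s - 4131) + ((5400/529)s - 48600/529)
  69s^2 - 162s - 4131 = ((12167/1800)s + 8993/200)((5400/529)s - 48600/529) + (0)
Last nonzero remainder: (5400/529)s - 48600/529. Dividing through by 5400/529 gives the monic gcd s - 9.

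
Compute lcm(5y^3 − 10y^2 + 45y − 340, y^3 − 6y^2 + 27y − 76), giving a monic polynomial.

y^5 − 4y^4 + 32y^3 − 124y^2 + 307y − 1292

Repeated division with remainder:
  5y^3 − 10y^2 + 45y − 340 = (5)(y^3 − 6y^2 + 27y − 76) + (20y^2 − 90y + 40)
  y^3 − 6y^2 + 27y − 76 = ((1/20)y − 3/40)(20y^2 − 90y + 40) + ((73/4)y − 73)
  20y^2 − 90y + 40 = ((80/73)y − 40/73)((73/4)y − 73) + (0)
Last nonzero remainder: (73/4)y − 73. Dividing through by 73/4 gives the monic gcd y − 4.
Then lcm(f, g) = f·g / gcd(f, g); expanding and making the result monic gives the answer.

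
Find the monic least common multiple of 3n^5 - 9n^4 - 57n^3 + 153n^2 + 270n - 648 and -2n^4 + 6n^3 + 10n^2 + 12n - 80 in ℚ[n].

n^7 - 23n^5 - 21n^4 + 148n^3 + 309n^2 - 198n - 1080

By polynomial division,
  3n^5 - 9n^4 - 57n^3 + 153n^2 + 270n - 648 = (-(3/2)n)(-2n^4 + 6n^3 + 10n^2 + 12n - 80) + (-42n^3 + 171n^2 + 150n - 648)
  -2n^4 + 6n^3 + 10n^2 + 12n - 80 = ((1/21)n + 5/98)(-42n^3 + 171n^2 + 150n - 648) + (-(575/98)n^2 + (1725/49)n - 2300/49)
  -42n^3 + 171n^2 + 150n - 648 = ((4116/575)n + 7938/575)(-(575/98)n^2 + (1725/49)n - 2300/49) + (0)
Last nonzero remainder: -(575/98)n^2 + (1725/49)n - 2300/49. Dividing through by -575/98 gives the monic gcd n^2 - 6n + 8.
Then lcm(f, g) = f·g / gcd(f, g); expanding and making the result monic gives the answer.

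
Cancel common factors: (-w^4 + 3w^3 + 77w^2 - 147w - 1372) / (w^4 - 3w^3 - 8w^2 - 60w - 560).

(-w^2 + 49)/(w^2 + 20)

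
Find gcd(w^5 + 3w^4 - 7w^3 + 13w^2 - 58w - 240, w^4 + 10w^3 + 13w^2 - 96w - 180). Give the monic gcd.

w^3 + 4w^2 - 11w - 30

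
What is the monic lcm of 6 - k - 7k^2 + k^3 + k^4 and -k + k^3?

Apply the Euclidean algorithm:
  k^4 + k^3 - 7k^2 - k + 6 = (k + 1)(k^3 - k) + (-6k^2 + 6)
  k^3 - k = (-(1/6)k)(-6k^2 + 6) + (0)
Last nonzero remainder: -6k^2 + 6. Dividing through by -6 gives the monic gcd k^2 - 1.
Then lcm(f, g) = f·g / gcd(f, g); expanding and making the result monic gives the answer.

6k - k^2 - 7k^3 + k^4 + k^5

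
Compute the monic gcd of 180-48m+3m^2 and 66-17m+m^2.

By polynomial division,
  3m^2-48m+180 = (3)(m^2-17m+66) + (3m-18)
  m^2-17m+66 = ((1/3)m-11/3)(3m-18) + (0)
Last nonzero remainder: 3m-18. Dividing through by 3 gives the monic gcd m-6.

-6+m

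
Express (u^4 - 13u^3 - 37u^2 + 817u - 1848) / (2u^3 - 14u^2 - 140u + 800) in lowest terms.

(u^3 - 21u^2 + 131u - 231)/(2u^2 - 30u + 100)

Euclidean algorithm in ℚ[u]:
  u^4 - 13u^3 - 37u^2 + 817u - 1848 = ((1/2)u - 3)(2u^3 - 14u^2 - 140u + 800) + (-9u^2 - 3u + 552)
  2u^3 - 14u^2 - 140u + 800 = (-(2/9)u + 44/27)(-9u^2 - 3u + 552) + (-(112/9)u - 896/9)
  -9u^2 - 3u + 552 = ((81/112)u - 621/112)(-(112/9)u - 896/9) + (0)
Last nonzero remainder: -(112/9)u - 896/9. Dividing through by -112/9 gives the monic gcd u + 8.
Cancel u + 8 from numerator and denominator to get the reduced form.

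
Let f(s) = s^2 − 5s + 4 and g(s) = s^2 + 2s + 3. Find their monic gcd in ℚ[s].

1

By polynomial division,
  s^2 − 5s + 4 = (s^2 + 2s + 3) + (−7s + 1)
  s^2 + 2s + 3 = (−(1/7)s − 15/49)(−7s + 1) + (162/49)
  −7s + 1 = (−(343/162)s + 49/162)(162/49) + (0)
The last nonzero remainder is the constant 162/49, so the polynomials are coprime and gcd = 1.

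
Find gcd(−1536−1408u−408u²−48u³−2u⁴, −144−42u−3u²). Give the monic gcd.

48+14u+u²

Euclidean algorithm in ℚ[u]:
  −2u⁴−48u³−408u²−1408u−1536 = ((2/3)u²+(20/3)u+32/3)(−3u²−42u−144) + (0)
Last nonzero remainder: −3u²−42u−144. Dividing through by −3 gives the monic gcd u²+14u+48.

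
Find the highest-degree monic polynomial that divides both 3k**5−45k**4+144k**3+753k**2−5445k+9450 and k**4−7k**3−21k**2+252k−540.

k**3−13k**2+57k−90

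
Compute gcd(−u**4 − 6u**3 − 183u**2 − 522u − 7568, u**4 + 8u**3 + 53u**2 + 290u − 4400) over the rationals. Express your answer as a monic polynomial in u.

u**2 + 3u + 88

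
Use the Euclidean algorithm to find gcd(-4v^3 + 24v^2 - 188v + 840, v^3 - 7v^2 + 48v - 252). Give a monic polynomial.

v^2 - v + 42

Apply the Euclidean algorithm:
  -4v^3 + 24v^2 - 188v + 840 = (-4)(v^3 - 7v^2 + 48v - 252) + (-4v^2 + 4v - 168)
  v^3 - 7v^2 + 48v - 252 = (-(1/4)v + 3/2)(-4v^2 + 4v - 168) + (0)
Last nonzero remainder: -4v^2 + 4v - 168. Dividing through by -4 gives the monic gcd v^2 - v + 42.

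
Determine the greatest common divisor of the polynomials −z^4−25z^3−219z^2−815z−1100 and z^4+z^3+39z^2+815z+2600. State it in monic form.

Euclidean algorithm in ℚ[z]:
  −z^4−25z^3−219z^2−815z−1100 = (−1)(z^4+z^3+39z^2+815z+2600) + (−24z^3−180z^2+1500)
  z^4+z^3+39z^2+815z+2600 = (−(1/24)z+13/48)(−24z^3−180z^2+1500) + ((351/4)z^2+(1755/2)z+8775/4)
  −24z^3−180z^2+1500 = (−(32/117)z+80/117)((351/4)z^2+(1755/2)z+8775/4) + (0)
Last nonzero remainder: (351/4)z^2+(1755/2)z+8775/4. Dividing through by 351/4 gives the monic gcd z^2+10z+25.

z^2+10z+25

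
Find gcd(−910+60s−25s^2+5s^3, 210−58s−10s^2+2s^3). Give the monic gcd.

By polynomial division,
  5s^3−25s^2+60s−910 = (5/2)(2s^3−10s^2−58s+210) + (205s−1435)
  2s^3−10s^2−58s+210 = ((2/205)s^2+(4/205)s−6/41)(205s−1435) + (0)
Last nonzero remainder: 205s−1435. Dividing through by 205 gives the monic gcd s−7.

−7+s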